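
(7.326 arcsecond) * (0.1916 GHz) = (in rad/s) 6805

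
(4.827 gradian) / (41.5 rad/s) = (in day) 2.115e-08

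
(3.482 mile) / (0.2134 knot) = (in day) 0.5908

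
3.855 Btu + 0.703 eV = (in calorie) 972.1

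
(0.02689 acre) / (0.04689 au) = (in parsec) 5.028e-25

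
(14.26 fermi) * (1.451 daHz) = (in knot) 4.022e-13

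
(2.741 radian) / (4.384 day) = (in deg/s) 0.0004146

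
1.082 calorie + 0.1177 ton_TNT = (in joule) 4.925e+08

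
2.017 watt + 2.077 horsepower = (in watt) 1551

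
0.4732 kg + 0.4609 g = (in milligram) 4.737e+05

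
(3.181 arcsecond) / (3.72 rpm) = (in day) 4.582e-10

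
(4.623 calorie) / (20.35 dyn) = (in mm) 9.505e+07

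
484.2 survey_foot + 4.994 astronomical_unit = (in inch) 2.941e+13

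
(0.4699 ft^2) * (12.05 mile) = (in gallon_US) 2.236e+05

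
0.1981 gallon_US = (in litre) 0.7499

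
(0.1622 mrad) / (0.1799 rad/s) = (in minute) 1.503e-05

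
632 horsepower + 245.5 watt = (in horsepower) 632.3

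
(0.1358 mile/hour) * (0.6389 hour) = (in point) 3.958e+05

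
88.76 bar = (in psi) 1287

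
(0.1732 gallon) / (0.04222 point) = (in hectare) 0.004402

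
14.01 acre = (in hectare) 5.67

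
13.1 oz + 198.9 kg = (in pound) 439.3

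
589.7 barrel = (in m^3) 93.75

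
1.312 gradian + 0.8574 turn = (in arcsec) 1.115e+06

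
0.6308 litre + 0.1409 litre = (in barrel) 0.004854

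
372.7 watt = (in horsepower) 0.4998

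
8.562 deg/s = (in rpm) 1.427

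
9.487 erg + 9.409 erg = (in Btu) 1.791e-09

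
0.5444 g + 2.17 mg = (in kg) 0.0005466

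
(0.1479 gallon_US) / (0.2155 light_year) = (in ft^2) 2.956e-18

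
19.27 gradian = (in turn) 0.04818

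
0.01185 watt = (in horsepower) 1.589e-05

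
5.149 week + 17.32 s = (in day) 36.04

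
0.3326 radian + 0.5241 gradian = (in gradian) 21.7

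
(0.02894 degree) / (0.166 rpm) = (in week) 4.804e-08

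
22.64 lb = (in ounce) 362.2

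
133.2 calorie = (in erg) 5.573e+09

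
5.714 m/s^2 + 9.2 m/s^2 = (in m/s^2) 14.91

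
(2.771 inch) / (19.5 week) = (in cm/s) 5.968e-07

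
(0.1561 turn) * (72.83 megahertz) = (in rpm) 6.821e+08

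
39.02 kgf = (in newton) 382.7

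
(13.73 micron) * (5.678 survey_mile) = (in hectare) 1.255e-05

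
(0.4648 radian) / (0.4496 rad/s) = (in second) 1.034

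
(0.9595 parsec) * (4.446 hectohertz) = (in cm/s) 1.316e+21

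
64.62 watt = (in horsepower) 0.08666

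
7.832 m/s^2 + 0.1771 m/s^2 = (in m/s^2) 8.009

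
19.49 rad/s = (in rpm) 186.1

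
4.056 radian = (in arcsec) 8.366e+05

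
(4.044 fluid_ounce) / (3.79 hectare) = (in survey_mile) 1.961e-12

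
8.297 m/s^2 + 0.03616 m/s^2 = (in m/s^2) 8.333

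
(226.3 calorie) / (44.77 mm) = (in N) 2.115e+04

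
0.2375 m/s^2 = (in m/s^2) 0.2375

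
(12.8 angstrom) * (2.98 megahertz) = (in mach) 1.12e-05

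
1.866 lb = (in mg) 8.464e+05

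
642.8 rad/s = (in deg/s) 3.683e+04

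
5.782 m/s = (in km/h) 20.82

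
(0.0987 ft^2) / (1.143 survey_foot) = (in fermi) 2.632e+13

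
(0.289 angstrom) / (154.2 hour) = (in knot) 1.012e-16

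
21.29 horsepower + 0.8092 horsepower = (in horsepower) 22.1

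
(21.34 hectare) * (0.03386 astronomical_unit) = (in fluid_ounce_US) 3.655e+19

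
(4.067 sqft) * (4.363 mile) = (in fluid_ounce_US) 8.971e+07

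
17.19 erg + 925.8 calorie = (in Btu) 3.671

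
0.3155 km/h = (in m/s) 0.08764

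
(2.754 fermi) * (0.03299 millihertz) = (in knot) 1.766e-19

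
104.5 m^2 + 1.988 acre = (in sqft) 8.772e+04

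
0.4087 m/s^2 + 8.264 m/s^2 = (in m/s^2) 8.673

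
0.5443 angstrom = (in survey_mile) 3.382e-14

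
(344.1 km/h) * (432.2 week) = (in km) 2.498e+07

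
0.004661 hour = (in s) 16.78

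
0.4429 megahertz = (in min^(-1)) 2.657e+07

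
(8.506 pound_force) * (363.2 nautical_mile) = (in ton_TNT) 0.006083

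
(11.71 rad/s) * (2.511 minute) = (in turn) 280.8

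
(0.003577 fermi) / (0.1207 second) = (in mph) 6.629e-17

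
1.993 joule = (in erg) 1.993e+07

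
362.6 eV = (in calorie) 1.389e-17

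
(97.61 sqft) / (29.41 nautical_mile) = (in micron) 166.5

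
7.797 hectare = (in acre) 19.27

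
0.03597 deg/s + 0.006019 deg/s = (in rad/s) 0.0007328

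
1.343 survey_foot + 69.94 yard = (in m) 64.36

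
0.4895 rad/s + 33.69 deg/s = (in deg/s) 61.74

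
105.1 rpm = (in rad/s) 11.01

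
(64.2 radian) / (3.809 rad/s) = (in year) 5.345e-07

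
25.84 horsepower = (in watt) 1.927e+04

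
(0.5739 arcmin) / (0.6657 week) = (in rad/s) 4.146e-10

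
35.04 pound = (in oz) 560.6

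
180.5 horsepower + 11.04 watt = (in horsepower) 180.5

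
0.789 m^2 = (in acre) 0.000195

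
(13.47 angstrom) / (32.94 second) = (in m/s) 4.089e-11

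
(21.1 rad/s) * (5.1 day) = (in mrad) 9.298e+09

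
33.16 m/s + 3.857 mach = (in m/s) 1346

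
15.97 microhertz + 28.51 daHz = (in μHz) 2.851e+08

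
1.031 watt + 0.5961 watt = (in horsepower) 0.002182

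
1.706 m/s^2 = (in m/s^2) 1.706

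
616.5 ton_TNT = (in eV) 1.61e+31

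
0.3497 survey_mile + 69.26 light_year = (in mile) 4.072e+14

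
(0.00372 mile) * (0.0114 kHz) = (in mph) 152.7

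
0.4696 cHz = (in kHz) 4.696e-06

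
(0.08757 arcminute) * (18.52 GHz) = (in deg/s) 2.703e+07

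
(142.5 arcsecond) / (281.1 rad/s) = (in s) 2.458e-06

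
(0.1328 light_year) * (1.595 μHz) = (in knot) 3.895e+09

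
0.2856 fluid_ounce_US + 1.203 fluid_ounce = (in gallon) 0.01163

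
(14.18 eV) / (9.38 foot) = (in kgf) 8.103e-20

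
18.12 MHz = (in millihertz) 1.812e+10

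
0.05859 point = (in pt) 0.05859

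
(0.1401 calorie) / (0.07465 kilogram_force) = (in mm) 800.7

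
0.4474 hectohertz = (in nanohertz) 4.474e+10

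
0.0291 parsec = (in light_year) 0.09491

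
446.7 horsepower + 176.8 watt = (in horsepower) 446.9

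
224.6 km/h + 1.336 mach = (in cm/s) 5.173e+04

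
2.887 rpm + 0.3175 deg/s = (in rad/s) 0.3079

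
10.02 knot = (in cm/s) 515.5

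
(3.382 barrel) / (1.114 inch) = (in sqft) 204.5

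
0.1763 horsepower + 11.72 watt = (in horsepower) 0.192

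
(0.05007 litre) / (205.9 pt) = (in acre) 1.703e-07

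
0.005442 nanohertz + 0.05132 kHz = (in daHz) 5.132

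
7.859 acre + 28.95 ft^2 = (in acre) 7.86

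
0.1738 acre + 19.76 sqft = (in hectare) 0.07052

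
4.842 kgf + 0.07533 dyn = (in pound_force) 10.67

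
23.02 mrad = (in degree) 1.319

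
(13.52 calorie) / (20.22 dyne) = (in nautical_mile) 151.1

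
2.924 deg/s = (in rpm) 0.4873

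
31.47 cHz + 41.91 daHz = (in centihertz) 4.194e+04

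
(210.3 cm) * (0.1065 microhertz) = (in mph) 5.01e-07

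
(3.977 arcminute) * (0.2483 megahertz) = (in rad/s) 287.2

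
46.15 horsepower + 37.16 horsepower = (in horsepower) 83.31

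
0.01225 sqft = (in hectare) 1.138e-07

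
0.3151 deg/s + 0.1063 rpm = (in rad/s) 0.01663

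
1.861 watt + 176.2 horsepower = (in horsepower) 176.2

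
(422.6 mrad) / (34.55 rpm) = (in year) 3.704e-09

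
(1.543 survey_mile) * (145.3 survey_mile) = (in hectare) 5.807e+04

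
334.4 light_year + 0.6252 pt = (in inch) 1.246e+20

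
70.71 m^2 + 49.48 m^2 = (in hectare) 0.01202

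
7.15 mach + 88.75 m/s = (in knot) 4905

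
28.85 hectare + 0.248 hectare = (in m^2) 2.91e+05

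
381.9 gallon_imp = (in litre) 1736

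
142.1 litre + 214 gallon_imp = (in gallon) 294.5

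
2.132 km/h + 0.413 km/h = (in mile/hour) 1.581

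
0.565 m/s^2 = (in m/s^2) 0.565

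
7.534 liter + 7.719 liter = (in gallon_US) 4.029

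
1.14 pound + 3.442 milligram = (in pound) 1.14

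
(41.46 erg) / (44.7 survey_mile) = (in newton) 5.763e-11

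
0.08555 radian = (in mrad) 85.55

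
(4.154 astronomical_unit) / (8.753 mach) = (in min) 3.475e+06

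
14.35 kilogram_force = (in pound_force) 31.64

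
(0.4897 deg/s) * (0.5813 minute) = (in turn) 0.04744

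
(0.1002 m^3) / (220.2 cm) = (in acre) 1.124e-05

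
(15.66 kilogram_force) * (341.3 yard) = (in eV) 2.991e+23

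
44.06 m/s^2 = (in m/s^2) 44.06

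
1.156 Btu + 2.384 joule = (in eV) 7.627e+21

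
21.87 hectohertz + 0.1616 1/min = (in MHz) 0.002187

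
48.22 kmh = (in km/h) 48.22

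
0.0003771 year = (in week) 0.01966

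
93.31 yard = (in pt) 2.419e+05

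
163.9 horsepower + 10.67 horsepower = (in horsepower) 174.6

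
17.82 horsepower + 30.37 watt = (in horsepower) 17.86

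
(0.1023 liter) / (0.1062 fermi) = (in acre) 2.38e+08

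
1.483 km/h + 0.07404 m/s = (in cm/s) 48.6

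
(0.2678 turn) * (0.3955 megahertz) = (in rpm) 6.355e+06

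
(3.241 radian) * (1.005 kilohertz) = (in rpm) 3.11e+04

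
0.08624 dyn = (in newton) 8.624e-07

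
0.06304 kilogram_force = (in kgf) 0.06304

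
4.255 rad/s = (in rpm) 40.63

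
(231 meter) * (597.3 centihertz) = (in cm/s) 1.38e+05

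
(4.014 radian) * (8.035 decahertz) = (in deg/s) 1.848e+04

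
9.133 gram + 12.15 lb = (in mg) 5.52e+06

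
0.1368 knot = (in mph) 0.1574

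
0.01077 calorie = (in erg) 4.506e+05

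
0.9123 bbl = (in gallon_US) 38.32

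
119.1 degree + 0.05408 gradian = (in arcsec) 4.289e+05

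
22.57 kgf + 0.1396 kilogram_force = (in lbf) 50.07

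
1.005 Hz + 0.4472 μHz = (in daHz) 0.1005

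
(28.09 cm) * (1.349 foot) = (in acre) 2.854e-05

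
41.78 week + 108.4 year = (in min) 5.74e+07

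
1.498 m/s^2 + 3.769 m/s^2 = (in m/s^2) 5.267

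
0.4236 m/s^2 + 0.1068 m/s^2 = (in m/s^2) 0.5304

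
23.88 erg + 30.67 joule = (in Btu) 0.02907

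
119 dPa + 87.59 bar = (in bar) 87.59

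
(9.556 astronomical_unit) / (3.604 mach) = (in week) 1926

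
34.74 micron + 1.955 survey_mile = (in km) 3.146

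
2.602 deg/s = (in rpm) 0.4337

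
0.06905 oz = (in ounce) 0.06905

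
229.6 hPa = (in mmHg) 172.2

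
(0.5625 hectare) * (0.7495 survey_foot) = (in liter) 1.285e+06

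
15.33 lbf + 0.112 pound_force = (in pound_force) 15.44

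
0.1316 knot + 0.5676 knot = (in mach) 0.001056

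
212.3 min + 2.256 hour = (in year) 0.0006615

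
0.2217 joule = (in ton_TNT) 5.299e-11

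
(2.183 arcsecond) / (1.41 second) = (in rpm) 7.168e-05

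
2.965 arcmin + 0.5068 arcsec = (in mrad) 0.8649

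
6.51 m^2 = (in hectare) 0.000651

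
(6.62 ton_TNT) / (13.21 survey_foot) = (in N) 6.879e+09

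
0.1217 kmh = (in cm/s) 3.381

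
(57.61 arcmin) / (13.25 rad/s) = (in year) 4.011e-11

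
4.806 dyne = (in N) 4.806e-05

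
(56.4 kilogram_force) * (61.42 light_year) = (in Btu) 3.046e+17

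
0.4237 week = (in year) 0.008126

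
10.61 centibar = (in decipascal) 1.061e+05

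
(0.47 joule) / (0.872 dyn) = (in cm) 5.39e+06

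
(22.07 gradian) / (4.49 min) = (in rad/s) 0.001287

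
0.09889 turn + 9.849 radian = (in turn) 1.666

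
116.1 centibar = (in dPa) 1.161e+06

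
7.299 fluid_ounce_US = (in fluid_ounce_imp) 7.597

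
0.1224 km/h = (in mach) 9.985e-05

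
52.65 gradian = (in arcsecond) 1.706e+05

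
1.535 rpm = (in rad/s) 0.1607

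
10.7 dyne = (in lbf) 2.405e-05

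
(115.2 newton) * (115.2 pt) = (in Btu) 0.004437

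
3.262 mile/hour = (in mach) 0.004283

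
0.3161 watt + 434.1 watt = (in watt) 434.4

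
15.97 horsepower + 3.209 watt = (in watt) 1.191e+04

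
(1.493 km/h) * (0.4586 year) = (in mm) 5.998e+09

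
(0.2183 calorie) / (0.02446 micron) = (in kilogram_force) 3.808e+06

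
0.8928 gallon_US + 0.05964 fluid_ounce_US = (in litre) 3.381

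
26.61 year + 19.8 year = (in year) 46.41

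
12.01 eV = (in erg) 1.924e-11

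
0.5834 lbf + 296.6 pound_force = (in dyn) 1.322e+08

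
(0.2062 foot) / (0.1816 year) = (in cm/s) 1.097e-06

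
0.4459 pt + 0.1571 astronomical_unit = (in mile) 1.46e+07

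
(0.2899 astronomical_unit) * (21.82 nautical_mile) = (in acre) 4.331e+11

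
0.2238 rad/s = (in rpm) 2.137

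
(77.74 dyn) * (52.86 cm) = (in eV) 2.565e+15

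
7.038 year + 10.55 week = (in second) 2.283e+08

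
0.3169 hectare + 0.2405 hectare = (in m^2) 5574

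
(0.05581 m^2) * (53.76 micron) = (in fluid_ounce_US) 0.1015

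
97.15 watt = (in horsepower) 0.1303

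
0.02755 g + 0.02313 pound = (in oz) 0.3711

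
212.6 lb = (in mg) 9.643e+07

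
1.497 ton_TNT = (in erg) 6.263e+16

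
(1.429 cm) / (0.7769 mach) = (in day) 6.252e-10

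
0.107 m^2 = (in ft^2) 1.152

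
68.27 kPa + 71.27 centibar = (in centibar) 139.5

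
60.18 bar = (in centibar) 6018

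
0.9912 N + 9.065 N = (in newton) 10.06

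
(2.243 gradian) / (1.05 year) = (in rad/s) 1.064e-09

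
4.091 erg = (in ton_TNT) 9.778e-17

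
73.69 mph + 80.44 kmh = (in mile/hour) 123.7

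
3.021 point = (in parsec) 3.454e-20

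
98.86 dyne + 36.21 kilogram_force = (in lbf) 79.83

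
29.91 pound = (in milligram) 1.357e+07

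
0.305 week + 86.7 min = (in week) 0.3136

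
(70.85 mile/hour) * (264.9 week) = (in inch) 1.998e+11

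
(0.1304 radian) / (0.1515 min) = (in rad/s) 0.01435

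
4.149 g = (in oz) 0.1464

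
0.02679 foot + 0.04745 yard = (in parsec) 1.671e-18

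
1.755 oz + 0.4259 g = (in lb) 0.1106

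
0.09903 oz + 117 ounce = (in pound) 7.319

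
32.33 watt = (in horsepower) 0.04336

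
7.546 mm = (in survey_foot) 0.02476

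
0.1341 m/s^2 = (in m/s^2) 0.1341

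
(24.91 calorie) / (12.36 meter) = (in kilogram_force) 0.8599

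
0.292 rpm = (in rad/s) 0.03058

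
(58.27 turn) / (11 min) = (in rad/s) 0.5547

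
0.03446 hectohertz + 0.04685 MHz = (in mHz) 4.685e+07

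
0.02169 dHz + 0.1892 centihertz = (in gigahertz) 4.061e-12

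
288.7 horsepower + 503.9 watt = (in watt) 2.158e+05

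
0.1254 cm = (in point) 3.555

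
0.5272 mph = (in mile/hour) 0.5272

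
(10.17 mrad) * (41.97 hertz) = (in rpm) 4.076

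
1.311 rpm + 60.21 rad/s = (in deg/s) 3458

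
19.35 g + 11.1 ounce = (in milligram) 3.34e+05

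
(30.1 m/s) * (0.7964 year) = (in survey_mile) 4.697e+05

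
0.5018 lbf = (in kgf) 0.2276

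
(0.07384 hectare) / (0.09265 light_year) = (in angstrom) 0.008424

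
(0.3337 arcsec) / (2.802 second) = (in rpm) 5.514e-06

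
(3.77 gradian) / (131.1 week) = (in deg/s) 4.279e-08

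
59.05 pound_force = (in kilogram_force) 26.78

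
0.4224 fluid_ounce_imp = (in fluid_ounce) 0.4058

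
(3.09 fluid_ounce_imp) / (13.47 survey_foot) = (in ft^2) 0.0002302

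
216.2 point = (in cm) 7.627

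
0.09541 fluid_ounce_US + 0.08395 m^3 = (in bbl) 0.528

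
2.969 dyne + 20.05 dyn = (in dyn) 23.02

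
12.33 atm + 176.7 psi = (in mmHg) 1.851e+04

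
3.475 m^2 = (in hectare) 0.0003475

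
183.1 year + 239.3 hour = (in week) 9549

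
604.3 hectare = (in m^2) 6.043e+06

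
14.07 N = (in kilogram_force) 1.435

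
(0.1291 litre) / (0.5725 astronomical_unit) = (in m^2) 1.507e-15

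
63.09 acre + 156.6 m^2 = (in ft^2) 2.75e+06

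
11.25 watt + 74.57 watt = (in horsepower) 0.1151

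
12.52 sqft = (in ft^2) 12.52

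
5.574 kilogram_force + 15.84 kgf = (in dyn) 2.1e+07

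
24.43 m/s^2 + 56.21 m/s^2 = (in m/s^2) 80.64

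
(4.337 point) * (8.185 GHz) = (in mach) 3.678e+04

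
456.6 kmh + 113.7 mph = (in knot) 345.3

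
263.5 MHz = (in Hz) 2.635e+08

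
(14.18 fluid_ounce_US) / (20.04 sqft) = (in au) 1.506e-15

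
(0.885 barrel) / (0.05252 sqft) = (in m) 28.84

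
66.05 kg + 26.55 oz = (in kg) 66.8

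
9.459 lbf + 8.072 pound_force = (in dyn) 7.798e+06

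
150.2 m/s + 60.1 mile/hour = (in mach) 0.52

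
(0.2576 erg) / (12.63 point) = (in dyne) 0.5782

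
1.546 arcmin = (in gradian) 0.02863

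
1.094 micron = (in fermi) 1.094e+09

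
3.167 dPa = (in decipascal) 3.167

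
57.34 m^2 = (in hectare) 0.005734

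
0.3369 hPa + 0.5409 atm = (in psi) 7.954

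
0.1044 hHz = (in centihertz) 1044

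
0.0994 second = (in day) 1.15e-06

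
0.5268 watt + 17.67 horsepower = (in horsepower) 17.67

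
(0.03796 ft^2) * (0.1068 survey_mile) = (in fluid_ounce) 2.05e+04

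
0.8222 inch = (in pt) 59.2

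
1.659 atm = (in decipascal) 1.681e+06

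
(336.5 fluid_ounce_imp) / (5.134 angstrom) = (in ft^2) 2.005e+08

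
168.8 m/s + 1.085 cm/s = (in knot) 328.1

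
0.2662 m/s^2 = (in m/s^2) 0.2662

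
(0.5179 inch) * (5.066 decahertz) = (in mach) 0.001957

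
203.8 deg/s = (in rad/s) 3.557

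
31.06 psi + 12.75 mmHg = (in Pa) 2.159e+05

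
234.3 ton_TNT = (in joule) 9.803e+11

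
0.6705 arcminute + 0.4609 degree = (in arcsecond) 1699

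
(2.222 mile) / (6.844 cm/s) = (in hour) 14.51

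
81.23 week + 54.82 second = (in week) 81.23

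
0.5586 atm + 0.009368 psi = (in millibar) 566.6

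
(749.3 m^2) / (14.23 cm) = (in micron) 5.266e+09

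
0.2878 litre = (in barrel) 0.00181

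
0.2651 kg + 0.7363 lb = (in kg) 0.5991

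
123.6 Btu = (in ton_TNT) 3.117e-05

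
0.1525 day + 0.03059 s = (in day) 0.1525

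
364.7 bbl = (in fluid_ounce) 1.961e+06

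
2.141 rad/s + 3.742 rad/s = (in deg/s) 337.1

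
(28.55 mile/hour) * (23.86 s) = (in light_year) 3.219e-14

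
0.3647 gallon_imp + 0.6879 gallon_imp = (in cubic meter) 0.004785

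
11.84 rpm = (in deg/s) 71.04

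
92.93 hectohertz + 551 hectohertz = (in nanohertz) 6.439e+13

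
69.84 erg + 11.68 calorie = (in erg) 4.887e+08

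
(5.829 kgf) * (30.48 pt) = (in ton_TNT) 1.469e-10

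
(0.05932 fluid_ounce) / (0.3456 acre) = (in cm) 1.254e-07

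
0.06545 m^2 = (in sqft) 0.7045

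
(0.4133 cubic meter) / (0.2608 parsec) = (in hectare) 5.136e-21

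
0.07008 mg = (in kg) 7.008e-08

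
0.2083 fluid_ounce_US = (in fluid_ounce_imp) 0.2168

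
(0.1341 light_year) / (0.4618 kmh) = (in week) 1.635e+10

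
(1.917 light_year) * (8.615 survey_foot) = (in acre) 1.177e+13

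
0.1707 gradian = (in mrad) 2.681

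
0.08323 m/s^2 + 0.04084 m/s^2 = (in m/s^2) 0.1241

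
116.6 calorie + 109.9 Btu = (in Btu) 110.4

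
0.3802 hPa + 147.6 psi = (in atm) 10.04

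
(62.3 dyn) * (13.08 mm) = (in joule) 8.149e-06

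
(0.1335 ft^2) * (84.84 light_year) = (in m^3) 9.955e+15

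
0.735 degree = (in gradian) 0.8167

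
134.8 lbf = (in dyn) 5.996e+07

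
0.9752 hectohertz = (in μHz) 9.752e+07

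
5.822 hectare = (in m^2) 5.822e+04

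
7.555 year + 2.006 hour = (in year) 7.555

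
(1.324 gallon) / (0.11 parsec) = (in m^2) 1.477e-18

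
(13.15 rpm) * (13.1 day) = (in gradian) 9.922e+07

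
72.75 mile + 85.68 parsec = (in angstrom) 2.644e+28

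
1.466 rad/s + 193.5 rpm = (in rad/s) 21.73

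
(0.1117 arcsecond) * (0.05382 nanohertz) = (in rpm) 2.783e-16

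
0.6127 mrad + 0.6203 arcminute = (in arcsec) 163.6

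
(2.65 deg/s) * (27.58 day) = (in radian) 1.102e+05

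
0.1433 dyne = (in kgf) 1.461e-07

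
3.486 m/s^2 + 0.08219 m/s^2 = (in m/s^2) 3.568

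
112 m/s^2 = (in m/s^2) 112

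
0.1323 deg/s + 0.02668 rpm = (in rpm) 0.04873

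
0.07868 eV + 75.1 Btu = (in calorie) 1.894e+04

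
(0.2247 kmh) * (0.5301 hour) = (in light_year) 1.259e-14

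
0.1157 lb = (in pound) 0.1157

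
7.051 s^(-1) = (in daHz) 0.7051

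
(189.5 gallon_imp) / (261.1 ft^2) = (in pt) 100.7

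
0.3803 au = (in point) 1.613e+14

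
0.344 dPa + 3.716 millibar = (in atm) 0.003668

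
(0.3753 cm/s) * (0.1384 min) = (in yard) 0.03408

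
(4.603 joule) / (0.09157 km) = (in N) 0.05027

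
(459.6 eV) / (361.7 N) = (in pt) 5.771e-16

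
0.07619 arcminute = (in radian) 2.216e-05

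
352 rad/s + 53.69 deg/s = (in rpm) 3370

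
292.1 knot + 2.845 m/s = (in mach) 0.4497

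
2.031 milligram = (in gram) 0.002031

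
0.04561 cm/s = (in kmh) 0.001642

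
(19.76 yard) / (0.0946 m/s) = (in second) 191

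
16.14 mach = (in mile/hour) 1.229e+04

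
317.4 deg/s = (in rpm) 52.9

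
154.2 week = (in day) 1079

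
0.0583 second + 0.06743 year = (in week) 3.516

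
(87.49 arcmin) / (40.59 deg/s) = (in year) 1.139e-09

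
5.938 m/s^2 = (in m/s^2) 5.938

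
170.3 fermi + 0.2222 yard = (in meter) 0.2032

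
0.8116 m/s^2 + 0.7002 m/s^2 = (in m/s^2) 1.512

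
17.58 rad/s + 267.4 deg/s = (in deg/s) 1275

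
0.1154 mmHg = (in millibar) 0.1539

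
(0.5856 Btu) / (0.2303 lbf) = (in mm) 6.031e+05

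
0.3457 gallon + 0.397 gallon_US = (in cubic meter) 0.002811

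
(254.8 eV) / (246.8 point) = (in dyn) 4.689e-11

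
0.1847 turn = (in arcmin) 3990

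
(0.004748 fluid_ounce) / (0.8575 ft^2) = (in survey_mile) 1.095e-09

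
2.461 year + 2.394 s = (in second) 7.761e+07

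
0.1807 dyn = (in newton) 1.807e-06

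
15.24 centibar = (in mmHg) 114.3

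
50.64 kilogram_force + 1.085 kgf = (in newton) 507.2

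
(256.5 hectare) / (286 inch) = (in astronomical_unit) 2.36e-06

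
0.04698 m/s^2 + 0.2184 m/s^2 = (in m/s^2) 0.2654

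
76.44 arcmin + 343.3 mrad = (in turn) 0.05818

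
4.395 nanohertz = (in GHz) 4.395e-18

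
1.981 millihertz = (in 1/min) 0.1189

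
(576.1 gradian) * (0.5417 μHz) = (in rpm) 4.681e-05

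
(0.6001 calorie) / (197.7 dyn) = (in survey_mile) 0.7891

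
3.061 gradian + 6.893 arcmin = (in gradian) 3.189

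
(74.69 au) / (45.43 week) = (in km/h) 1.464e+06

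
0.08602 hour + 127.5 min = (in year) 0.0002524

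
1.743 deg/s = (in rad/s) 0.03042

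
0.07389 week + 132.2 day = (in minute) 1.911e+05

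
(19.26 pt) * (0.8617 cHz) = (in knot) 0.0001138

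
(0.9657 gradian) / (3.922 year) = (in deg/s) 7.027e-09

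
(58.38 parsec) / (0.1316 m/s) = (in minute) 2.281e+17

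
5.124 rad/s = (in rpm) 48.93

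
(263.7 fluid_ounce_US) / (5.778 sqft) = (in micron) 1.453e+04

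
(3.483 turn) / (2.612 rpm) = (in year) 2.537e-06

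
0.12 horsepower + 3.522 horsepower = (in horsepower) 3.642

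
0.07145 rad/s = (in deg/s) 4.094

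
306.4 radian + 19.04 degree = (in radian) 306.7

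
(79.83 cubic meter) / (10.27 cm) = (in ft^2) 8367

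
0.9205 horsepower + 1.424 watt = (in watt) 687.8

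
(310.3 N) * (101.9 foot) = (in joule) 9638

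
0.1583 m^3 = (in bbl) 0.9957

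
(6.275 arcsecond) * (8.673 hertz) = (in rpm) 0.00252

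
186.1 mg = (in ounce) 0.006564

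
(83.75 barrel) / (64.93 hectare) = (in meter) 2.051e-05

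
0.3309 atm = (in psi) 4.863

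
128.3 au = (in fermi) 1.919e+28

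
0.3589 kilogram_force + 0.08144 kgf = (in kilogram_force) 0.4403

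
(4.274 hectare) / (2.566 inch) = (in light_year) 6.931e-11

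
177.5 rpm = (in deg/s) 1065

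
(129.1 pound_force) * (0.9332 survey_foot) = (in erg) 1.633e+09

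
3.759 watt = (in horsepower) 0.005041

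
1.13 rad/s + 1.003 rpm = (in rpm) 11.79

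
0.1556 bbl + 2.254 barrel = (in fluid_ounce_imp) 1.348e+04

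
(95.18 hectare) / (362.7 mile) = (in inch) 64.2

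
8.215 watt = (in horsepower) 0.01102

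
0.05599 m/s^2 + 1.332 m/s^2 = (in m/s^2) 1.388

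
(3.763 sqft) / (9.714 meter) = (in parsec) 1.166e-18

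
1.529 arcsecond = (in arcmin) 0.02548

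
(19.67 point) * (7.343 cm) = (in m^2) 0.0005095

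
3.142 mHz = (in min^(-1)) 0.1885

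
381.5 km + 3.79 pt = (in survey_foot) 1.252e+06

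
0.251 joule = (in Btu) 0.0002379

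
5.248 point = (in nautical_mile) 9.997e-07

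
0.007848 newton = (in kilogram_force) 0.0008003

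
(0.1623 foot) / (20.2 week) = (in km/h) 1.458e-08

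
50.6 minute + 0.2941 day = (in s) 2.845e+04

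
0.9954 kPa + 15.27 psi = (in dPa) 1.063e+06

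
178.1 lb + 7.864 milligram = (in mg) 8.078e+07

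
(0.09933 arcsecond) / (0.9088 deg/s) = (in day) 3.514e-10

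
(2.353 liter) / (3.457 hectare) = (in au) 4.55e-19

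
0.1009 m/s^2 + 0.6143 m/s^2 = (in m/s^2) 0.7152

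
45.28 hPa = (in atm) 0.04469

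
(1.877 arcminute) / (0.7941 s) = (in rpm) 0.006566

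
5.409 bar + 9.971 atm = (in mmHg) 1.164e+04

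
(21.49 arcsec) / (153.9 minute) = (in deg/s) 6.465e-07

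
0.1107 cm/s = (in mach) 3.251e-06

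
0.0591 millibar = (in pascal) 5.91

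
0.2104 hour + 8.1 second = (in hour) 0.2127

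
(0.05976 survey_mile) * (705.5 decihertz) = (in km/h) 2.443e+04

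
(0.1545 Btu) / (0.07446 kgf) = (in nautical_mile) 0.1205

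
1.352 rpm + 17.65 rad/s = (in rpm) 169.9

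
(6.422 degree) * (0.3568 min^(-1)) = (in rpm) 0.006365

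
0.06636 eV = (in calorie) 2.541e-21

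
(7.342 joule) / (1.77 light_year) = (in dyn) 4.384e-11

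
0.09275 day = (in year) 0.0002541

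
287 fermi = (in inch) 1.13e-11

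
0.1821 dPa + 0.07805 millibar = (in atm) 7.721e-05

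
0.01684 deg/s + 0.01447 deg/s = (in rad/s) 0.0005465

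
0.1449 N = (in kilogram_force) 0.01478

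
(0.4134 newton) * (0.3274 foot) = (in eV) 2.575e+17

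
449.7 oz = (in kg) 12.75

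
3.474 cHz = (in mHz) 34.74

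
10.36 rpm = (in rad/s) 1.085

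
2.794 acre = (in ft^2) 1.217e+05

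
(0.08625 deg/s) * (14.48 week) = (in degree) 7.553e+05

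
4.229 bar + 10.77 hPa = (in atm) 4.184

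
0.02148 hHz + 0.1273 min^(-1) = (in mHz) 2150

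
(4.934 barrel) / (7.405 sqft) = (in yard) 1.247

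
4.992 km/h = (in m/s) 1.387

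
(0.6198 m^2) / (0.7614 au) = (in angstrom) 0.05441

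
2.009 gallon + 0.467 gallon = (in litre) 9.373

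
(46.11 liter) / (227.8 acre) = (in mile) 3.108e-11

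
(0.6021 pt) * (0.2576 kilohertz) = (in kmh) 0.197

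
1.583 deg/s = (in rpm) 0.2638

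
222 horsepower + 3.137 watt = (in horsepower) 222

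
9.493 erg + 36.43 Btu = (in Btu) 36.43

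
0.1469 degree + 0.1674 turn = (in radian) 1.054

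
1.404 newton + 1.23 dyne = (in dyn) 1.404e+05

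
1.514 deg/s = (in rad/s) 0.02642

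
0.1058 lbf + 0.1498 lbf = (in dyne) 1.137e+05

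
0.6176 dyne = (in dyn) 0.6176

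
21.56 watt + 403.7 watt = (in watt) 425.3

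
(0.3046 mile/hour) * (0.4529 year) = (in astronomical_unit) 1.3e-05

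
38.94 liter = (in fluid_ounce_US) 1317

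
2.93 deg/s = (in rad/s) 0.05114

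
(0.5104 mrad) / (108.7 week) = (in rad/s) 7.764e-12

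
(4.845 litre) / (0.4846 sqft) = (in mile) 6.687e-05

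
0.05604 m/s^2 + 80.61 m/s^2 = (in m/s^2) 80.67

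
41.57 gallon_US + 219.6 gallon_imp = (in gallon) 305.3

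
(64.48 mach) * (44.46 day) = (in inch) 3.32e+12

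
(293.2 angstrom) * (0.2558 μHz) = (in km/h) 2.7e-14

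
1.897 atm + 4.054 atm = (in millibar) 6030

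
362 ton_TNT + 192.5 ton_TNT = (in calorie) 5.545e+11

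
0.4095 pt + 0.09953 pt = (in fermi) 1.796e+11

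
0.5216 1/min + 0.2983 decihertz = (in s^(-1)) 0.03852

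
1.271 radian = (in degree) 72.82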